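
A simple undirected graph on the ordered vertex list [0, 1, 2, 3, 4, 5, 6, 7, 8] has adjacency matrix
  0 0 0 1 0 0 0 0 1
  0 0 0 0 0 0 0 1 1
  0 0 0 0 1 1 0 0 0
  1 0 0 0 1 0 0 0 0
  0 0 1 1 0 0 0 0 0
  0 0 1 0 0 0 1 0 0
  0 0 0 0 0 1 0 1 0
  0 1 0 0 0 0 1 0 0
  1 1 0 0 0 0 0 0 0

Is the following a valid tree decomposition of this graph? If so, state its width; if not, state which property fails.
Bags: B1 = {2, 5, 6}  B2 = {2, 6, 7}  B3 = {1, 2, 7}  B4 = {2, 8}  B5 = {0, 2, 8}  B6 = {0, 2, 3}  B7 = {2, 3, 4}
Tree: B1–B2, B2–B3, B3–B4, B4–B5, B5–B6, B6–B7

No — edge (1,8) lies in no bag.

A tree decomposition must satisfy three properties: every vertex lies in some bag; for every edge, both endpoints lie together in some bag; and for every vertex, the bags containing it form a connected subtree. Here edge (1,8) lies in no bag, so the decomposition is invalid.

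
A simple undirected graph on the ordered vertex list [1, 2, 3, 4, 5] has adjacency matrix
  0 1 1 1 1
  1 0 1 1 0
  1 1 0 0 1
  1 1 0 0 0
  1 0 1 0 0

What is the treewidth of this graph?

2

A width-2 tree decomposition is:
Bags: B1 = {1, 2, 3}  B2 = {1, 3, 5}  B3 = {1, 2, 4}
Tree: B1–B2, B1–B3
Each bag holds 3 vertices, so the decomposition has width 2, which upper-bounds the treewidth. For the lower bound, the 3 vertices {1, 2, 3} are pairwise adjacent, and any tree decomposition puts a clique entirely inside one bag — forcing width ≥ 2. Combining the bounds, tw(G) = 2.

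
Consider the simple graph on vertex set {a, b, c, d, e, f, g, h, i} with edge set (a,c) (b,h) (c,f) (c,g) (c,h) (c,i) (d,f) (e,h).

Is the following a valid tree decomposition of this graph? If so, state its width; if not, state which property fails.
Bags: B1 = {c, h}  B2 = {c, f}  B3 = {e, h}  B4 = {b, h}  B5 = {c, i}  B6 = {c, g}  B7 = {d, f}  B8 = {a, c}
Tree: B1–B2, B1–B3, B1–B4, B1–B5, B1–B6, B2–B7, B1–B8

Every vertex of G appears in some bag (union = {a, b, c, d, e, f, g, h, i}); every edge is covered by a bag; and for each vertex v the set of bags containing v is connected in the bag tree. The decomposition is therefore valid. The largest bag has 2 vertices, so the width is 1.

Yes; width 1.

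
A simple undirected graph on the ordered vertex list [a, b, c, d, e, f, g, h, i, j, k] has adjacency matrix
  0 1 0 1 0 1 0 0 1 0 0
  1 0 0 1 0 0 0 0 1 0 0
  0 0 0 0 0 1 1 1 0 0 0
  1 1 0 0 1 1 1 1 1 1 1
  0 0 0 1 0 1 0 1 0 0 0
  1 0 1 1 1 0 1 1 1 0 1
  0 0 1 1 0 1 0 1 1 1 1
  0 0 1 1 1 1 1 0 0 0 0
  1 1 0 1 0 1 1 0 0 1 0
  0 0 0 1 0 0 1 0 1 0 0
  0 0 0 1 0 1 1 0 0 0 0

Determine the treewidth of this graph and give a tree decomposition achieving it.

Each bag holds 4 vertices, so the decomposition has width 3, which upper-bounds the treewidth. For the lower bound, the 4 vertices {d, g, i, j} are pairwise adjacent, and any tree decomposition puts a clique entirely inside one bag — forcing width ≥ 3. Combining the bounds, tw(G) = 3.

Treewidth 3.
One such decomposition:
Bags: B1 = {d, f, g, i}  B2 = {a, d, f, i}  B3 = {d, g, i, j}  B4 = {d, f, g, k}  B5 = {d, f, g, h}  B6 = {a, b, d, i}  B7 = {c, f, g, h}  B8 = {d, e, f, h}
Tree: B1–B2, B1–B3, B1–B4, B4–B5, B2–B6, B5–B7, B5–B8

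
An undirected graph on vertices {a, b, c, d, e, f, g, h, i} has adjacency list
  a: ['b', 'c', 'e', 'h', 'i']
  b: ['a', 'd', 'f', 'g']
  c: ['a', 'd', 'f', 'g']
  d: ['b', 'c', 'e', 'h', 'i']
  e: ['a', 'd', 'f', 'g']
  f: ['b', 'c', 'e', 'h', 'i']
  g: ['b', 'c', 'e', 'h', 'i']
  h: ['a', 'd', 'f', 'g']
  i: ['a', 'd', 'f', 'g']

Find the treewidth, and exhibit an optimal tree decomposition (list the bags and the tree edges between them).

Every bag has size at most 5, so the width is 5 − 1 = 4 and tw(G) ≤ 4. For the lower bound: the 5 vertex sets {a,i}, {c,f}, {g,h}, {d}, {e} are disjoint, each induces a connected subgraph, and every pair is joined by at least one edge of G. Contracting each set to a single vertex therefore yields K_{5} as a minor, and since treewidth is minor-monotone, tw(G) ≥ tw(K_{5}) = 4. Hence tw(G) = 4 exactly.

Treewidth 4.
Bags: B1 = {a, d, f, g, i}  B2 = {a, c, d, f, g}  B3 = {a, d, f, g, h}  B4 = {a, d, e, f, g}  B5 = {a, b, d, f, g}
Tree: B1–B2, B2–B3, B3–B4, B4–B5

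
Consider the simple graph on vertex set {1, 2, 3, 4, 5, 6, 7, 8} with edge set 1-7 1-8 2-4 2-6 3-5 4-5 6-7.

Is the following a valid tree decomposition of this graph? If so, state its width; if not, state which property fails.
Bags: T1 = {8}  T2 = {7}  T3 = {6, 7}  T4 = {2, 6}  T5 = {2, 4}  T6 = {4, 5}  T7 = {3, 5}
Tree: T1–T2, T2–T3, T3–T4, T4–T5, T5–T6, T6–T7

A tree decomposition must satisfy three properties: every vertex lies in some bag; for every edge, both endpoints lie together in some bag; and for every vertex, the bags containing it form a connected subtree. Here vertex 1 appears in no bag, so the decomposition is invalid.

No — vertex 1 appears in no bag.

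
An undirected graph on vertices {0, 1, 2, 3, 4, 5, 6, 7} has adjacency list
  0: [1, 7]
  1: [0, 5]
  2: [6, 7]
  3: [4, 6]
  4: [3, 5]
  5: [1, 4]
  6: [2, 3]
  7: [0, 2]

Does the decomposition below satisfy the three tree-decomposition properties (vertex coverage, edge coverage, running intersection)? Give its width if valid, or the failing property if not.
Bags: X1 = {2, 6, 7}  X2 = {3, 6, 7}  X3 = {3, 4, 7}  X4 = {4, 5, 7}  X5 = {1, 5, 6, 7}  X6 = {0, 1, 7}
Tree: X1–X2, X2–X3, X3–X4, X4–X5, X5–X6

A tree decomposition must satisfy three properties: every vertex lies in some bag; for every edge, both endpoints lie together in some bag; and for every vertex, the bags containing it form a connected subtree. Here bags containing vertex 6 are not connected in the tree, so the decomposition is invalid.

No — bags containing vertex 6 are not connected in the tree.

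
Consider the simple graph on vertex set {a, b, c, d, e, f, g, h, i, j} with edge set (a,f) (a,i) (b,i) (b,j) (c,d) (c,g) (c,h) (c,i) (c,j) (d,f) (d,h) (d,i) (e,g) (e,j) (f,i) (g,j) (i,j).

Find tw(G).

2

A width-2 tree decomposition is:
Bags: B1 = {c, d, i}  B2 = {c, i, j}  B3 = {d, f, i}  B4 = {a, f, i}  B5 = {c, d, h}  B6 = {c, g, j}  B7 = {e, g, j}  B8 = {b, i, j}
Tree: B1–B2, B1–B3, B3–B4, B1–B5, B2–B6, B6–B7, B2–B8
The largest bag has 3 vertices, giving width 2; this decomposition certifies tw(G) ≤ 2. On the other hand G contains the 3-clique {e, g, j}. A clique must lie in a single bag of any decomposition, so no decomposition can have width below 2. Combining the bounds, tw(G) = 2.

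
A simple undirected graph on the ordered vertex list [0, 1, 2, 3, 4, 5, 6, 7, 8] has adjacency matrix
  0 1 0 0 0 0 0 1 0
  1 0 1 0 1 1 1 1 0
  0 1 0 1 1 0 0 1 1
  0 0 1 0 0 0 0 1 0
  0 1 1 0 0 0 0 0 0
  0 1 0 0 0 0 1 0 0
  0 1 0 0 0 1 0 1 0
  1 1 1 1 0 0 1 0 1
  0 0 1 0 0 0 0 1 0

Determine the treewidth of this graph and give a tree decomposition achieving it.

Each bag holds 3 vertices, so the decomposition has width 2, which upper-bounds the treewidth. For the lower bound, the 3 vertices {2, 7, 8} are pairwise adjacent, and any tree decomposition puts a clique entirely inside one bag — forcing width ≥ 2. Hence tw(G) = 2 exactly.

Treewidth 2.
One optimal decomposition is:
Bags: B1 = {1, 2, 7}  B2 = {1, 2, 4}  B3 = {2, 7, 8}  B4 = {1, 6, 7}  B5 = {0, 1, 7}  B6 = {1, 5, 6}  B7 = {2, 3, 7}
Tree: B1–B2, B1–B3, B1–B4, B1–B5, B4–B6, B3–B7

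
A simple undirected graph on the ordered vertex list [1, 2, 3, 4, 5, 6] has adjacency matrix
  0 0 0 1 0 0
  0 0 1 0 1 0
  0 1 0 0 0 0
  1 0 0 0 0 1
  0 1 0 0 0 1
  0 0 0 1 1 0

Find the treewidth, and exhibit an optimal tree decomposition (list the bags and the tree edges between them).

Treewidth 1.
One optimal decomposition is:
Bags: B1 = {1, 4}  B2 = {4, 6}  B3 = {5, 6}  B4 = {2, 5}  B5 = {2, 3}
Tree: B1–B2, B2–B3, B3–B4, B4–B5

Every bag has size at most 2, so the width is 2 − 1 = 1 and tw(G) ≤ 1. Any graph with an edge has treewidth ≥ 1, and G has the edge 1–4. The upper and lower bounds meet at 1, so that is the treewidth.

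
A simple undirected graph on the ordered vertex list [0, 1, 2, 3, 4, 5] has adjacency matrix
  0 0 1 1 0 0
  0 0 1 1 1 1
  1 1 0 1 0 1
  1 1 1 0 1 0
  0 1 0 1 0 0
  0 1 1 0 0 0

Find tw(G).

2

A width-2 tree decomposition is:
Bags: B1 = {1, 2, 3}  B2 = {0, 2, 3}  B3 = {1, 2, 5}  B4 = {1, 3, 4}
Tree: B1–B2, B1–B3, B1–B4
Every bag has size at most 3, so the width is 3 − 1 = 2 and tw(G) ≤ 2. For the lower bound, the 3 vertices {0, 2, 3} are pairwise adjacent, and any tree decomposition puts a clique entirely inside one bag — forcing width ≥ 2. Therefore the treewidth is 2.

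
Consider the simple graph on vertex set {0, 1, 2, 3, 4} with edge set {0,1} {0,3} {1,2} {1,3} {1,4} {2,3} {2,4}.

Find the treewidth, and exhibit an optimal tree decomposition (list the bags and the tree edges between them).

Each bag holds 3 vertices, so the decomposition has width 2, which upper-bounds the treewidth. For the lower bound, the 3 vertices {0, 1, 3} are pairwise adjacent, and any tree decomposition puts a clique entirely inside one bag — forcing width ≥ 2. Therefore the treewidth is 2.

Treewidth 2.
Bags: B1 = {1, 2, 3}  B2 = {0, 1, 3}  B3 = {1, 2, 4}
Tree: B1–B2, B1–B3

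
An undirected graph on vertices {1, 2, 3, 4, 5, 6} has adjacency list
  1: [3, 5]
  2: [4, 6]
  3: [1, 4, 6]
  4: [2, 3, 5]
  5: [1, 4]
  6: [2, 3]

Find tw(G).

2

A width-2 tree decomposition is:
Bags: B1 = {2, 3, 6}  B2 = {2, 3, 4}  B3 = {1, 3, 4}  B4 = {1, 4, 5}
Tree: B1–B2, B2–B3, B3–B4
Every bag has size at most 3, so the width is 3 − 1 = 2 and tw(G) ≤ 2. Since 6–2–4–3–6 is a cycle in G, G is not acyclic. Forests are exactly the graphs of treewidth ≤ 1, so tw(G) ≥ 2. Hence tw(G) = 2 exactly.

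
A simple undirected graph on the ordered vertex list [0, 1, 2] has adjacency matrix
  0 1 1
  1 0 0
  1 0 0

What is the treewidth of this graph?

A width-1 tree decomposition is:
Bags: B1 = {0, 2}  B2 = {0, 1}
Tree: B1–B2
Each bag holds 2 vertices, so the decomposition has width 1, which upper-bounds the treewidth. G has an edge, so its treewidth is at least 1. Therefore the treewidth is 1.

1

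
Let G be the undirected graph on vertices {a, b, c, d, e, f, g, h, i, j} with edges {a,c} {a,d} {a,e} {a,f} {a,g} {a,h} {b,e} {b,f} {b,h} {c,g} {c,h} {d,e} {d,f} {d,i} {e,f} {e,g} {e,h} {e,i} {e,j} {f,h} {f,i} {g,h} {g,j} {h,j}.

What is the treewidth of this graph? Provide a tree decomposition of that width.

The largest bag has 4 vertices, giving width 3; this decomposition certifies tw(G) ≤ 3. On the other hand G contains the 4-clique {e, g, h, j}. A clique must lie in a single bag of any decomposition, so no decomposition can have width below 3. Combining the bounds, tw(G) = 3.

Treewidth 3.
Bags: B1 = {a, e, g, h}  B2 = {a, e, f, h}  B3 = {b, e, f, h}  B4 = {a, c, g, h}  B5 = {a, d, e, f}  B6 = {e, g, h, j}  B7 = {d, e, f, i}
Tree: B1–B2, B2–B3, B1–B4, B2–B5, B1–B6, B5–B7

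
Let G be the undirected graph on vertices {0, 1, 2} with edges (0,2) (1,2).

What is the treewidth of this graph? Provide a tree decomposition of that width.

Each bag holds 2 vertices, so the decomposition has width 1, which upper-bounds the treewidth. Since G has at least one edge (e.g. 2–0), it is not an edgeless graph, so tw(G) ≥ 1. Hence tw(G) = 1 exactly.

Treewidth 1.
Bags: B1 = {0, 2}  B2 = {1, 2}
Tree: B1–B2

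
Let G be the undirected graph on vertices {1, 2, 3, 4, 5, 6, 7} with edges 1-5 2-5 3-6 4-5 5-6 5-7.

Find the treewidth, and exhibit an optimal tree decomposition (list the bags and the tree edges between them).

Every bag has size at most 2, so the width is 2 − 1 = 1 and tw(G) ≤ 1. Any graph with an edge has treewidth ≥ 1, and G has the edge 7–5. Combining the bounds, tw(G) = 1.

Treewidth 1.
Bags: B1 = {5, 7}  B2 = {4, 5}  B3 = {2, 5}  B4 = {5, 6}  B5 = {1, 5}  B6 = {3, 6}
Tree: B1–B2, B2–B3, B1–B4, B3–B5, B4–B6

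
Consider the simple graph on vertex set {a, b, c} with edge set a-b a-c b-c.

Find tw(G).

A width-2 tree decomposition is:
Bags: B1 = {a, b, c}
Tree: (single bag)
A single bag containing all 3 vertices is trivially a valid decomposition of width 2. For the lower bound, the 3 vertices {a, b, c} are pairwise adjacent, and any tree decomposition puts a clique entirely inside one bag — forcing width ≥ 2. Hence tw(G) = 2 exactly.

2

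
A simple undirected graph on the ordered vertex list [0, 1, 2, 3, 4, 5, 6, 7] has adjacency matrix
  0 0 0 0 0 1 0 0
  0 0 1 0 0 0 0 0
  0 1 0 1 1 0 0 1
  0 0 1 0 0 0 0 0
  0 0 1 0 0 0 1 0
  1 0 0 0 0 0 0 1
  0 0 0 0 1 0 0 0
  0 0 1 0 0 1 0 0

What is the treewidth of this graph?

A width-1 tree decomposition is:
Bags: B1 = {2, 3}  B2 = {2, 4}  B3 = {2, 7}  B4 = {1, 2}  B5 = {5, 7}  B6 = {0, 5}  B7 = {4, 6}
Tree: B1–B2, B1–B3, B1–B4, B3–B5, B5–B6, B2–B7
Every bag has size at most 2, so the width is 2 − 1 = 1 and tw(G) ≤ 1. Since G has at least one edge (e.g. 3–2), it is not an edgeless graph, so tw(G) ≥ 1. Therefore the treewidth is 1.

1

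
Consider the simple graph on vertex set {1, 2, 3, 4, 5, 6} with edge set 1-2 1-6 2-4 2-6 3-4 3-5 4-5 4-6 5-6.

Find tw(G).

2

A width-2 tree decomposition is:
Bags: B1 = {4, 5, 6}  B2 = {3, 4, 5}  B3 = {2, 4, 6}  B4 = {1, 2, 6}
Tree: B1–B2, B1–B3, B3–B4
Each bag holds 3 vertices, so the decomposition has width 2, which upper-bounds the treewidth. For the lower bound, the 3 vertices {1, 2, 6} are pairwise adjacent, and any tree decomposition puts a clique entirely inside one bag — forcing width ≥ 2. Combining the bounds, tw(G) = 2.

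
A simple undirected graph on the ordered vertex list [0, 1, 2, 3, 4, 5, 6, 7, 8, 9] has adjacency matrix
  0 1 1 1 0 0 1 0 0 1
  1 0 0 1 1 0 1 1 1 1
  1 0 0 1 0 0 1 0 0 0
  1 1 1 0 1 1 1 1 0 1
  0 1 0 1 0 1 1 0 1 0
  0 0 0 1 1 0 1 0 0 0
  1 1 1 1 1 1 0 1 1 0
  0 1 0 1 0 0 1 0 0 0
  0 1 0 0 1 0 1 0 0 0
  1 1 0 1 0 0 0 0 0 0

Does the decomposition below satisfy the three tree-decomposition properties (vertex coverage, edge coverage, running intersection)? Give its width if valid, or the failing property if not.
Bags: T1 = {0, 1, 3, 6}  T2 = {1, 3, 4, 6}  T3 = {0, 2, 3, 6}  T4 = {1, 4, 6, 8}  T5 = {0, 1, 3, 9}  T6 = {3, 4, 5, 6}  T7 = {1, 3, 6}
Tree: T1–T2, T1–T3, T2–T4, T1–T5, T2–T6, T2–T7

A tree decomposition must satisfy three properties: every vertex lies in some bag; for every edge, both endpoints lie together in some bag; and for every vertex, the bags containing it form a connected subtree. Here vertex 7 appears in no bag, so the decomposition is invalid.

No — vertex 7 appears in no bag.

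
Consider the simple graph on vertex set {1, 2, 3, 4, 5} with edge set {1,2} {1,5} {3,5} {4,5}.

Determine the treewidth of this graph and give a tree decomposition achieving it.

The largest bag has 2 vertices, giving width 1; this decomposition certifies tw(G) ≤ 1. G has an edge, so its treewidth is at least 1. Hence tw(G) = 1 exactly.

Treewidth 1.
Bags: B1 = {1, 5}  B2 = {3, 5}  B3 = {4, 5}  B4 = {1, 2}
Tree: B1–B2, B1–B3, B1–B4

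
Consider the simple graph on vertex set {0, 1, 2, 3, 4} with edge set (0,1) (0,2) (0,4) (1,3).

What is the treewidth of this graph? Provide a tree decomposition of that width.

Treewidth 1.
One such decomposition:
Bags: B1 = {1, 3}  B2 = {0, 1}  B3 = {0, 2}  B4 = {0, 4}
Tree: B1–B2, B2–B3, B3–B4

Each bag holds 2 vertices, so the decomposition has width 1, which upper-bounds the treewidth. Since G has at least one edge (e.g. 3–1), it is not an edgeless graph, so tw(G) ≥ 1. The upper and lower bounds meet at 1, so that is the treewidth.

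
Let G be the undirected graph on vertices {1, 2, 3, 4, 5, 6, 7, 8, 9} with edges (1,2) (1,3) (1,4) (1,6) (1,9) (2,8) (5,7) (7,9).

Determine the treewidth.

A width-1 tree decomposition is:
Bags: B1 = {1, 9}  B2 = {1, 3}  B3 = {1, 6}  B4 = {7, 9}  B5 = {1, 2}  B6 = {5, 7}  B7 = {1, 4}  B8 = {2, 8}
Tree: B1–B2, B1–B3, B1–B4, B1–B5, B4–B6, B5–B7, B5–B8
Each bag holds 2 vertices, so the decomposition has width 1, which upper-bounds the treewidth. Since G has at least one edge (e.g. 9–1), it is not an edgeless graph, so tw(G) ≥ 1. Therefore the treewidth is 1.

1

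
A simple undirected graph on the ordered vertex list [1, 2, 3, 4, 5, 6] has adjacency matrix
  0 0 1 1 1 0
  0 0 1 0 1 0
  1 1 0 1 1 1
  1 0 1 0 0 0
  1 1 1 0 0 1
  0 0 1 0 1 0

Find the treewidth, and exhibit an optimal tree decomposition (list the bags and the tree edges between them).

Treewidth 2.
One such decomposition:
Bags: B1 = {1, 3, 4}  B2 = {1, 3, 5}  B3 = {3, 5, 6}  B4 = {2, 3, 5}
Tree: B1–B2, B2–B3, B2–B4

Every bag has size at most 3, so the width is 3 − 1 = 2 and tw(G) ≤ 2. On the other hand G contains the 3-clique {1, 3, 4}. A clique must lie in a single bag of any decomposition, so no decomposition can have width below 2. Therefore the treewidth is 2.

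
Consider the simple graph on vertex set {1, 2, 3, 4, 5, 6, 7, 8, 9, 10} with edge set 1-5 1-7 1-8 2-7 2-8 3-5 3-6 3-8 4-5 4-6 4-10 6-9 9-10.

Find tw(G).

2

A width-2 tree decomposition is:
Bags: B1 = {1, 2, 7}  B2 = {1, 2, 8}  B3 = {1, 5, 8}  B4 = {3, 5, 8}  B5 = {3, 4, 5}  B6 = {3, 4, 6}  B7 = {4, 6, 10}  B8 = {6, 9, 10}
Tree: B1–B2, B2–B3, B3–B4, B4–B5, B5–B6, B6–B7, B7–B8
Every bag has size at most 3, so the width is 3 − 1 = 2 and tw(G) ≤ 2. The edges 7–2–8–1–7 form a cycle, so G is not a tree and its treewidth is at least 2. Therefore the treewidth is 2.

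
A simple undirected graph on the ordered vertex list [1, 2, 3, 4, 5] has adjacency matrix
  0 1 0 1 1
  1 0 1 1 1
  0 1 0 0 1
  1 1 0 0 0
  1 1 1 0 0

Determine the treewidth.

2

A width-2 tree decomposition is:
Bags: B1 = {2, 3, 5}  B2 = {1, 2, 5}  B3 = {1, 2, 4}
Tree: B1–B2, B2–B3
Each bag holds 3 vertices, so the decomposition has width 2, which upper-bounds the treewidth. On the other hand G contains the 3-clique {1, 2, 4}. A clique must lie in a single bag of any decomposition, so no decomposition can have width below 2. Hence tw(G) = 2 exactly.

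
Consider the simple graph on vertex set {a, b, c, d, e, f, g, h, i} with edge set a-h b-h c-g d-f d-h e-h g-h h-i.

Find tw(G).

1

A width-1 tree decomposition is:
Bags: B1 = {e, h}  B2 = {a, h}  B3 = {g, h}  B4 = {d, h}  B5 = {h, i}  B6 = {d, f}  B7 = {b, h}  B8 = {c, g}
Tree: B1–B2, B2–B3, B2–B4, B3–B5, B4–B6, B5–B7, B3–B8
Each bag holds 2 vertices, so the decomposition has width 1, which upper-bounds the treewidth. Any graph with an edge has treewidth ≥ 1, and G has the edge e–h. Hence tw(G) = 1 exactly.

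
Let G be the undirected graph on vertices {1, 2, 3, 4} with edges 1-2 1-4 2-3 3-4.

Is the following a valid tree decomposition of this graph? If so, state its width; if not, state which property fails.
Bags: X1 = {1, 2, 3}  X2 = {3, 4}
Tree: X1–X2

No — edge (1,4) lies in no bag.

A tree decomposition must satisfy three properties: every vertex lies in some bag; for every edge, both endpoints lie together in some bag; and for every vertex, the bags containing it form a connected subtree. Here edge (1,4) lies in no bag, so the decomposition is invalid.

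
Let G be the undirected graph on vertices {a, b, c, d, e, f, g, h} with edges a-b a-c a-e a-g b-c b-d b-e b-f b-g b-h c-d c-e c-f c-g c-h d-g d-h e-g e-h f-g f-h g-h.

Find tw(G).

4

A width-4 tree decomposition is:
Bags: B1 = {b, c, f, g, h}  B2 = {b, c, d, g, h}  B3 = {b, c, e, g, h}  B4 = {a, b, c, e, g}
Tree: B1–B2, B1–B3, B3–B4
Each bag holds 5 vertices, so the decomposition has width 4, which upper-bounds the treewidth. Conversely, {b, c, d, g, h} is a clique of size 5, and the vertices of any clique must share a bag in every tree decomposition; so some bag has ≥ 5 vertices and tw(G) ≥ 4. The upper and lower bounds meet at 4, so that is the treewidth.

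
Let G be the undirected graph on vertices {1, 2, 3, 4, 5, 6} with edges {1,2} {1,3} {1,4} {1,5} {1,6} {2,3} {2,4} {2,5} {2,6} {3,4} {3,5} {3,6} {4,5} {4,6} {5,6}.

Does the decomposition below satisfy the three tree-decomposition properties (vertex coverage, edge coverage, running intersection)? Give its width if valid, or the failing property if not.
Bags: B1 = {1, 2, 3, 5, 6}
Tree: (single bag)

A tree decomposition must satisfy three properties: every vertex lies in some bag; for every edge, both endpoints lie together in some bag; and for every vertex, the bags containing it form a connected subtree. Here vertex 4 appears in no bag, so the decomposition is invalid.

No — vertex 4 appears in no bag.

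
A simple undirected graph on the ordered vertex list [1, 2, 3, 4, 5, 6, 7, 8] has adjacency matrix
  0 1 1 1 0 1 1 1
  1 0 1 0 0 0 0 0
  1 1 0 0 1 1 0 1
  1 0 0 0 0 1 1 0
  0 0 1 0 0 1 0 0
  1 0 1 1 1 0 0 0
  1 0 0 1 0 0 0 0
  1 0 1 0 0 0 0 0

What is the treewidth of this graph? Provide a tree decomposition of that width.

Treewidth 2.
One such decomposition:
Bags: B1 = {1, 4, 6}  B2 = {1, 3, 6}  B3 = {1, 4, 7}  B4 = {1, 3, 8}  B5 = {1, 2, 3}  B6 = {3, 5, 6}
Tree: B1–B2, B1–B3, B2–B4, B2–B5, B2–B6

Every bag has size at most 3, so the width is 3 − 1 = 2 and tw(G) ≤ 2. Conversely, {1, 3, 8} is a clique of size 3, and the vertices of any clique must share a bag in every tree decomposition; so some bag has ≥ 3 vertices and tw(G) ≥ 2. The upper and lower bounds meet at 2, so that is the treewidth.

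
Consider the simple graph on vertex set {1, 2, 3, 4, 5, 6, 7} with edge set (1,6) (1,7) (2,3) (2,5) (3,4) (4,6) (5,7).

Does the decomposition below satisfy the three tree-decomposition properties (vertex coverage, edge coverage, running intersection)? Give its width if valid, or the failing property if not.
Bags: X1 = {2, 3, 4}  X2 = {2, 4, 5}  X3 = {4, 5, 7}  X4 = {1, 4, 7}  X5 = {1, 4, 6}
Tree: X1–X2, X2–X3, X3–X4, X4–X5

Yes; width 2.

Checking the three conditions: (i) the bags cover all of {1, 2, 3, 4, 5, 6, 7}; (ii) for each edge, some bag contains both endpoints; (iii) the bags containing any fixed vertex form a subtree. All hold, so the decomposition is valid with width 3 − 1 = 2.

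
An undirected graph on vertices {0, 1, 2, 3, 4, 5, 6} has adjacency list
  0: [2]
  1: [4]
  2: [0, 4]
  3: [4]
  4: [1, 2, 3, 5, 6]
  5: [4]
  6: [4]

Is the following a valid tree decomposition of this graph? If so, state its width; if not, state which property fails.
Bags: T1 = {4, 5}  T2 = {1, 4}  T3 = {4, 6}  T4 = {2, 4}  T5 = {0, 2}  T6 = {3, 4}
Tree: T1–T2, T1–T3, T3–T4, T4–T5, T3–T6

Yes; width 1.

Vertex coverage: the bags together contain {0, 1, 2, 3, 4, 5, 6}, the full vertex set. Edge coverage: each edge of G has both endpoints in at least one bag. Running intersection: for every vertex, the bags containing it form a connected subtree. All three properties hold, so this is a valid tree decomposition of width max|bag| − 1 = 1, and hence tw(G) ≤ 1.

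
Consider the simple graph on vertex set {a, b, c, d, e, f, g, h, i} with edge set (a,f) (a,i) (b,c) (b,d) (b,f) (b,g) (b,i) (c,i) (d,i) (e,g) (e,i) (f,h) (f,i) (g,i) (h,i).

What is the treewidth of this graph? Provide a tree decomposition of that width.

Each bag holds 3 vertices, so the decomposition has width 2, which upper-bounds the treewidth. On the other hand G contains the 3-clique {e, g, i}. A clique must lie in a single bag of any decomposition, so no decomposition can have width below 2. The upper and lower bounds meet at 2, so that is the treewidth.

Treewidth 2.
One such decomposition:
Bags: B1 = {b, g, i}  B2 = {b, d, i}  B3 = {e, g, i}  B4 = {b, f, i}  B5 = {f, h, i}  B6 = {a, f, i}  B7 = {b, c, i}
Tree: B1–B2, B1–B3, B1–B4, B4–B5, B5–B6, B2–B7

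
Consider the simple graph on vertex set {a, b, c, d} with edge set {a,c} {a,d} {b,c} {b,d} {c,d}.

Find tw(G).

A width-2 tree decomposition is:
Bags: B1 = {a, c, d}  B2 = {b, c, d}
Tree: B1–B2
The largest bag has 3 vertices, giving width 2; this decomposition certifies tw(G) ≤ 2. On the other hand G contains the 3-clique {a, c, d}. A clique must lie in a single bag of any decomposition, so no decomposition can have width below 2. Combining the bounds, tw(G) = 2.

2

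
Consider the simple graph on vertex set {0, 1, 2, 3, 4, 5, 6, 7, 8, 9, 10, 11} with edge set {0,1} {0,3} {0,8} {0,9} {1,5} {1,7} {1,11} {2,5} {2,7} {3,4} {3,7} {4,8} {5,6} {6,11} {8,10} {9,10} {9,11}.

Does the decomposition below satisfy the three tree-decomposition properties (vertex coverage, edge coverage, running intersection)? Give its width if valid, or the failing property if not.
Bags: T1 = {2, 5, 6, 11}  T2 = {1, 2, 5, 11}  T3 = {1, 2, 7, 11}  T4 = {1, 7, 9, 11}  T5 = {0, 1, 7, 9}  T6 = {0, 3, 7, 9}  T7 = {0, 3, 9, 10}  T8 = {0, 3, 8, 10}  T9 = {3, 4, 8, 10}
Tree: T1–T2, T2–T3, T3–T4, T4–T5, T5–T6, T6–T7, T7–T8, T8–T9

Yes; width 3.

Checking the three conditions: (i) the bags cover all of {0, 1, 2, 3, 4, 5, 6, 7, 8, 9, 10, 11}; (ii) for each edge, some bag contains both endpoints; (iii) the bags containing any fixed vertex form a subtree. All hold, so the decomposition is valid with width 4 − 1 = 3.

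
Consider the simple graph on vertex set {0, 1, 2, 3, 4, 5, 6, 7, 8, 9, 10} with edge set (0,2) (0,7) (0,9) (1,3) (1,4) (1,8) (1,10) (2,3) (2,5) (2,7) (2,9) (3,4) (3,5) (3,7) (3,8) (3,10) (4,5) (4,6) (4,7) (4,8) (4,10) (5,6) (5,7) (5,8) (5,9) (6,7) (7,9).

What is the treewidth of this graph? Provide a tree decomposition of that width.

The largest bag has 4 vertices, giving width 3; this decomposition certifies tw(G) ≤ 3. For the lower bound, the 4 vertices {0, 2, 7, 9} are pairwise adjacent, and any tree decomposition puts a clique entirely inside one bag — forcing width ≥ 3. Combining the bounds, tw(G) = 3.

Treewidth 3.
One such decomposition:
Bags: B1 = {2, 3, 5, 7}  B2 = {3, 4, 5, 7}  B3 = {3, 4, 5, 8}  B4 = {2, 5, 7, 9}  B5 = {4, 5, 6, 7}  B6 = {1, 3, 4, 8}  B7 = {0, 2, 7, 9}  B8 = {1, 3, 4, 10}
Tree: B1–B2, B2–B3, B1–B4, B2–B5, B3–B6, B4–B7, B6–B8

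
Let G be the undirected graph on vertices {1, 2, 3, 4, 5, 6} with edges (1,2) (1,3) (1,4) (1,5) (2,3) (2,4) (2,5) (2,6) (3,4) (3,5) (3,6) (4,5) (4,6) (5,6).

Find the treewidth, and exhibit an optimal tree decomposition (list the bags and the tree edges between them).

Every bag has size at most 5, so the width is 5 − 1 = 4 and tw(G) ≤ 4. Conversely, {1, 2, 3, 4, 5} is a clique of size 5, and the vertices of any clique must share a bag in every tree decomposition; so some bag has ≥ 5 vertices and tw(G) ≥ 4. Combining the bounds, tw(G) = 4.

Treewidth 4.
Bags: B1 = {1, 2, 3, 4, 5}  B2 = {2, 3, 4, 5, 6}
Tree: B1–B2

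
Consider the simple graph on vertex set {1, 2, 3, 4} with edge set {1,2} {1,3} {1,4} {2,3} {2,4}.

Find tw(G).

A width-2 tree decomposition is:
Bags: B1 = {1, 2, 4}  B2 = {1, 2, 3}
Tree: B1–B2
Each bag holds 3 vertices, so the decomposition has width 2, which upper-bounds the treewidth. Conversely, {1, 2, 3} is a clique of size 3, and the vertices of any clique must share a bag in every tree decomposition; so some bag has ≥ 3 vertices and tw(G) ≥ 2. The upper and lower bounds meet at 2, so that is the treewidth.

2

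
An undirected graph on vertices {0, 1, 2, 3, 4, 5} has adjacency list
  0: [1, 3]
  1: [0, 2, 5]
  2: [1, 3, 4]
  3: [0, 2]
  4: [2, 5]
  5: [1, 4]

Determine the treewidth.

2

A width-2 tree decomposition is:
Bags: B1 = {2, 4, 5}  B2 = {1, 2, 5}  B3 = {1, 2, 3}  B4 = {0, 1, 3}
Tree: B1–B2, B2–B3, B3–B4
The largest bag has 3 vertices, giving width 2; this decomposition certifies tw(G) ≤ 2. Since 4–5–1–2–4 is a cycle in G, G is not acyclic. Forests are exactly the graphs of treewidth ≤ 1, so tw(G) ≥ 2. Hence tw(G) = 2 exactly.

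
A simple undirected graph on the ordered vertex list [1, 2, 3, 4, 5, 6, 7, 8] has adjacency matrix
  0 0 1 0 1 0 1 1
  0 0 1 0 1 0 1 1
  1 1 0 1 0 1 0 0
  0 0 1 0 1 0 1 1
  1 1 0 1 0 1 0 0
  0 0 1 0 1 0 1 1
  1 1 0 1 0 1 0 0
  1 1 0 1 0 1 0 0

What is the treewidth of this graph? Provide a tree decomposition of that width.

Treewidth 4.
Bags: B1 = {3, 5, 6, 7, 8}  B2 = {2, 3, 5, 7, 8}  B3 = {1, 3, 5, 7, 8}  B4 = {3, 4, 5, 7, 8}
Tree: B1–B2, B2–B3, B3–B4

The largest bag has 5 vertices, giving width 4; this decomposition certifies tw(G) ≤ 4. For the lower bound: the 5 vertex sets {6,8}, {2,5}, {1,7}, {3}, {4} are disjoint, each induces a connected subgraph, and every pair is joined by at least one edge of G. Contracting each set to a single vertex therefore yields K_{5} as a minor, and since treewidth is minor-monotone, tw(G) ≥ tw(K_{5}) = 4. The upper and lower bounds meet at 4, so that is the treewidth.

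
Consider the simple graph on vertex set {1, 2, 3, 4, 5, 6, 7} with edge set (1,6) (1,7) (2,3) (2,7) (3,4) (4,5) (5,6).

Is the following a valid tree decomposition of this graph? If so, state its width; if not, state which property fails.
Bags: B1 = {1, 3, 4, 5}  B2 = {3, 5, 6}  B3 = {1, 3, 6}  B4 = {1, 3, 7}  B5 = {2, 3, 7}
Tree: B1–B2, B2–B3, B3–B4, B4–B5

No — bags containing vertex 1 are not connected in the tree.

A tree decomposition must satisfy three properties: every vertex lies in some bag; for every edge, both endpoints lie together in some bag; and for every vertex, the bags containing it form a connected subtree. Here bags containing vertex 1 are not connected in the tree, so the decomposition is invalid.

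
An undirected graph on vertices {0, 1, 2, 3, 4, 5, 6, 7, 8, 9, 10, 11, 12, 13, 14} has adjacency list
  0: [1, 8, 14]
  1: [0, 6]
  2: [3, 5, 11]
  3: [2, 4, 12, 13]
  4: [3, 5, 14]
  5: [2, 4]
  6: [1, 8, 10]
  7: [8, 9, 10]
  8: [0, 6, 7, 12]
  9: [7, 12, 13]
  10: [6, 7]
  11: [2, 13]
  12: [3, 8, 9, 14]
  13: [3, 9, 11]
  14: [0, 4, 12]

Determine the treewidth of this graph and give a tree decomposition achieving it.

Treewidth 3.
One such decomposition:
Bags: B1 = {1, 6, 7, 10}  B2 = {1, 6, 7, 8}  B3 = {0, 1, 7, 8}  B4 = {0, 7, 8, 9}  B5 = {0, 8, 9, 12}  B6 = {0, 9, 12, 14}  B7 = {9, 12, 13, 14}  B8 = {3, 12, 13, 14}  B9 = {3, 4, 13, 14}  B10 = {3, 4, 11, 13}  B11 = {2, 3, 4, 11}  B12 = {2, 4, 5, 11}
Tree: B1–B2, B2–B3, B3–B4, B4–B5, B5–B6, B6–B7, B7–B8, B8–B9, B9–B10, B10–B11, B11–B12

Each bag holds 4 vertices, so the decomposition has width 3, which upper-bounds the treewidth. For the lower bound: the 4 vertex sets {1,6,10}, {7}, {8}, {0,9,12,14} are disjoint, each induces a connected subgraph, and every pair is joined by at least one edge of G. Contracting each set to a single vertex therefore yields K_{4} as a minor, and since treewidth is minor-monotone, tw(G) ≥ tw(K_{4}) = 3. Hence tw(G) = 3 exactly.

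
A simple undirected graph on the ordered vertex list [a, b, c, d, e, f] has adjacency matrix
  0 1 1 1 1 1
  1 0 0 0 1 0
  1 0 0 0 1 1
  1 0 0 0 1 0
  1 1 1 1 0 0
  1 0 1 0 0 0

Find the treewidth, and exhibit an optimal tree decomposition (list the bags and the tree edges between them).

Treewidth 2.
One such decomposition:
Bags: B1 = {a, c, e}  B2 = {a, d, e}  B3 = {a, b, e}  B4 = {a, c, f}
Tree: B1–B2, B2–B3, B1–B4

Every bag has size at most 3, so the width is 3 − 1 = 2 and tw(G) ≤ 2. For the lower bound, the 3 vertices {a, d, e} are pairwise adjacent, and any tree decomposition puts a clique entirely inside one bag — forcing width ≥ 2. The upper and lower bounds meet at 2, so that is the treewidth.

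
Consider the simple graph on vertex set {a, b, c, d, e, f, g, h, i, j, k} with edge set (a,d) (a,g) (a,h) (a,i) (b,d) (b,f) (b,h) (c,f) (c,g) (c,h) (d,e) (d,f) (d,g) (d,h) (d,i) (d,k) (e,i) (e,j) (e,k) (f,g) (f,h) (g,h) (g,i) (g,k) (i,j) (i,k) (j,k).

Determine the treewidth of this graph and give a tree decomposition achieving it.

The largest bag has 4 vertices, giving width 3; this decomposition certifies tw(G) ≤ 3. For the lower bound, the 4 vertices {d, f, g, h} are pairwise adjacent, and any tree decomposition puts a clique entirely inside one bag — forcing width ≥ 3. Combining the bounds, tw(G) = 3.

Treewidth 3.
One optimal decomposition is:
Bags: B1 = {a, d, g, h}  B2 = {a, d, g, i}  B3 = {d, f, g, h}  B4 = {d, g, i, k}  B5 = {b, d, f, h}  B6 = {d, e, i, k}  B7 = {e, i, j, k}  B8 = {c, f, g, h}
Tree: B1–B2, B1–B3, B2–B4, B3–B5, B4–B6, B6–B7, B3–B8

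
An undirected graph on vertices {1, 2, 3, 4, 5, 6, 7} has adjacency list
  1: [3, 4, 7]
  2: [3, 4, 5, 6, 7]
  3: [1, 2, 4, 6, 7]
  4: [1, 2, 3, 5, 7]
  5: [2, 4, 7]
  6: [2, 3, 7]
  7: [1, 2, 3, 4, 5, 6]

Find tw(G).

A width-3 tree decomposition is:
Bags: B1 = {1, 3, 4, 7}  B2 = {2, 3, 4, 7}  B3 = {2, 3, 6, 7}  B4 = {2, 4, 5, 7}
Tree: B1–B2, B2–B3, B2–B4
Every bag has size at most 4, so the width is 4 − 1 = 3 and tw(G) ≤ 3. Conversely, {1, 3, 4, 7} is a clique of size 4, and the vertices of any clique must share a bag in every tree decomposition; so some bag has ≥ 4 vertices and tw(G) ≥ 3. Therefore the treewidth is 3.

3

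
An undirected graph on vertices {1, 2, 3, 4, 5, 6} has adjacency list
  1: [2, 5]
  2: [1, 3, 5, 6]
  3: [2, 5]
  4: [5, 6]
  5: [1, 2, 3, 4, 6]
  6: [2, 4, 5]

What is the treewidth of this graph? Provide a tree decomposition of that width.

Each bag holds 3 vertices, so the decomposition has width 2, which upper-bounds the treewidth. On the other hand G contains the 3-clique {1, 2, 5}. A clique must lie in a single bag of any decomposition, so no decomposition can have width below 2. Therefore the treewidth is 2.

Treewidth 2.
One optimal decomposition is:
Bags: B1 = {2, 5, 6}  B2 = {2, 3, 5}  B3 = {1, 2, 5}  B4 = {4, 5, 6}
Tree: B1–B2, B2–B3, B1–B4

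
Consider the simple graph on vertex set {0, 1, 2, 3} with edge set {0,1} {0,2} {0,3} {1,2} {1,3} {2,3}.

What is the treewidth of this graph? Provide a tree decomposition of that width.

Treewidth 3.
Bags: B1 = {0, 1, 2, 3}
Tree: (single bag)

With just one bag of size 4, the width is 4 − 1 = 3, so tw(G) ≤ 3. For the lower bound, the 4 vertices {0, 1, 2, 3} are pairwise adjacent, and any tree decomposition puts a clique entirely inside one bag — forcing width ≥ 3. The upper and lower bounds meet at 3, so that is the treewidth.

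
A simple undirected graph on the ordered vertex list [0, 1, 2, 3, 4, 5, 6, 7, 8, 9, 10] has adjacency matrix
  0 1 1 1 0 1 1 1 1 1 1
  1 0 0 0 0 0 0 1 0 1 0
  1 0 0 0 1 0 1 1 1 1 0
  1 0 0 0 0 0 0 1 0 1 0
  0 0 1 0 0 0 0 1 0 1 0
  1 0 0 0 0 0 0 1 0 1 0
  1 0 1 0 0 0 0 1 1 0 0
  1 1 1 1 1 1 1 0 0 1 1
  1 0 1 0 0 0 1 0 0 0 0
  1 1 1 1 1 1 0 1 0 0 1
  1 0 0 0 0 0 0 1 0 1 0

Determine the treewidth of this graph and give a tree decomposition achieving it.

Every bag has size at most 4, so the width is 4 − 1 = 3 and tw(G) ≤ 3. For the lower bound, the 4 vertices {0, 2, 6, 8} are pairwise adjacent, and any tree decomposition puts a clique entirely inside one bag — forcing width ≥ 3. Hence tw(G) = 3 exactly.

Treewidth 3.
One such decomposition:
Bags: B1 = {0, 2, 7, 9}  B2 = {0, 1, 7, 9}  B3 = {0, 7, 9, 10}  B4 = {0, 2, 6, 7}  B5 = {0, 3, 7, 9}  B6 = {0, 5, 7, 9}  B7 = {2, 4, 7, 9}  B8 = {0, 2, 6, 8}
Tree: B1–B2, B1–B3, B1–B4, B1–B5, B3–B6, B1–B7, B4–B8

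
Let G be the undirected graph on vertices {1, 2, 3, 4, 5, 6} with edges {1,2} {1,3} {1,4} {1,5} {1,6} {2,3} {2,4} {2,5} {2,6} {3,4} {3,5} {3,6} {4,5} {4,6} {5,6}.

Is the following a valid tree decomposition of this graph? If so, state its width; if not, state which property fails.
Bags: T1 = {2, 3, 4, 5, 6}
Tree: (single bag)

No — vertex 1 appears in no bag.

A tree decomposition must satisfy three properties: every vertex lies in some bag; for every edge, both endpoints lie together in some bag; and for every vertex, the bags containing it form a connected subtree. Here vertex 1 appears in no bag, so the decomposition is invalid.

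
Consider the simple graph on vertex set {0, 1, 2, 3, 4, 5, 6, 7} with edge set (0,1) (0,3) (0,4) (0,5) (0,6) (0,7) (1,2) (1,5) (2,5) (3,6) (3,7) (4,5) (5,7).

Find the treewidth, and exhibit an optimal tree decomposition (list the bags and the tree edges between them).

Treewidth 2.
One optimal decomposition is:
Bags: B1 = {0, 1, 5}  B2 = {0, 5, 7}  B3 = {0, 3, 7}  B4 = {1, 2, 5}  B5 = {0, 4, 5}  B6 = {0, 3, 6}
Tree: B1–B2, B2–B3, B1–B4, B2–B5, B3–B6

Every bag has size at most 3, so the width is 3 − 1 = 2 and tw(G) ≤ 2. On the other hand G contains the 3-clique {0, 3, 6}. A clique must lie in a single bag of any decomposition, so no decomposition can have width below 2. Combining the bounds, tw(G) = 2.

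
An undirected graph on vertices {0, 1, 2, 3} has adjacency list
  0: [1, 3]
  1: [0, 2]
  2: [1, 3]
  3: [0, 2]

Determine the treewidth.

A width-2 tree decomposition is:
Bags: B1 = {1, 2, 3}  B2 = {0, 1, 3}
Tree: B1–B2
Each bag holds 3 vertices, so the decomposition has width 2, which upper-bounds the treewidth. The edges 3–2–1–0–3 form a cycle, so G is not a tree and its treewidth is at least 2. Combining the bounds, tw(G) = 2.

2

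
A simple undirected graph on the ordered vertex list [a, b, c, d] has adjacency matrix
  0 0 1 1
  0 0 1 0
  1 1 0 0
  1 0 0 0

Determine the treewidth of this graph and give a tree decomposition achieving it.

Treewidth 1.
Bags: B1 = {a, d}  B2 = {a, c}  B3 = {b, c}
Tree: B1–B2, B2–B3

Every bag has size at most 2, so the width is 2 − 1 = 1 and tw(G) ≤ 1. Since G has at least one edge (e.g. d–a), it is not an edgeless graph, so tw(G) ≥ 1. The upper and lower bounds meet at 1, so that is the treewidth.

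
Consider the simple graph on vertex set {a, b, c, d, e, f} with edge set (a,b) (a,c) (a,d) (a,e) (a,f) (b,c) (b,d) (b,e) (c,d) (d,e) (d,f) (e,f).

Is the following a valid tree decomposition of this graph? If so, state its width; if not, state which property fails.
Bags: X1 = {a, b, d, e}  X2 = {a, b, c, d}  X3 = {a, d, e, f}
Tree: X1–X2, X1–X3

Every vertex of G appears in some bag (union = {a, b, c, d, e, f}); every edge is covered by a bag; and for each vertex v the set of bags containing v is connected in the bag tree. The decomposition is therefore valid. The largest bag has 4 vertices, so the width is 3.

Yes; width 3.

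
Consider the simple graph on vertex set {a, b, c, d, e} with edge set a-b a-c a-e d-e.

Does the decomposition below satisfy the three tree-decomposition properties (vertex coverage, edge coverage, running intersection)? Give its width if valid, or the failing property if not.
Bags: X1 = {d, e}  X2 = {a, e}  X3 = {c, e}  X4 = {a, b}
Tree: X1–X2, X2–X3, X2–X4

No — edge (a,c) lies in no bag.

A tree decomposition must satisfy three properties: every vertex lies in some bag; for every edge, both endpoints lie together in some bag; and for every vertex, the bags containing it form a connected subtree. Here edge (a,c) lies in no bag, so the decomposition is invalid.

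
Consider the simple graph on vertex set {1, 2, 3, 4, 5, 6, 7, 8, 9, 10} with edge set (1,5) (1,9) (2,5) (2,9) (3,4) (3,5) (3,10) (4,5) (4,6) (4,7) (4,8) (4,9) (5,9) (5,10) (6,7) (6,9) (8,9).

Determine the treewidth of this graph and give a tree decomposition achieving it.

Each bag holds 3 vertices, so the decomposition has width 2, which upper-bounds the treewidth. For the lower bound, the 3 vertices {1, 5, 9} are pairwise adjacent, and any tree decomposition puts a clique entirely inside one bag — forcing width ≥ 2. Hence tw(G) = 2 exactly.

Treewidth 2.
Bags: B1 = {4, 5, 9}  B2 = {4, 6, 9}  B3 = {3, 4, 5}  B4 = {4, 6, 7}  B5 = {2, 5, 9}  B6 = {4, 8, 9}  B7 = {1, 5, 9}  B8 = {3, 5, 10}
Tree: B1–B2, B1–B3, B2–B4, B1–B5, B2–B6, B5–B7, B3–B8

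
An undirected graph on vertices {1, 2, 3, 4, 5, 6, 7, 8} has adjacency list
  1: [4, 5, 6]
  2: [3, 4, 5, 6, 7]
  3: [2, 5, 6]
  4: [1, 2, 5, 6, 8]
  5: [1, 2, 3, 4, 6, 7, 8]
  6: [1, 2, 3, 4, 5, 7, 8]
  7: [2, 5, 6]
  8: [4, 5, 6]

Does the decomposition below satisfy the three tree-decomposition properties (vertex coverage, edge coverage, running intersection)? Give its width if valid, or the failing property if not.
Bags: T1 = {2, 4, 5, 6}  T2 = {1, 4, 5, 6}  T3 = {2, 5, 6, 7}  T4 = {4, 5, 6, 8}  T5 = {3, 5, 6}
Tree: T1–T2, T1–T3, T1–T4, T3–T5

A tree decomposition must satisfy three properties: every vertex lies in some bag; for every edge, both endpoints lie together in some bag; and for every vertex, the bags containing it form a connected subtree. Here edge (2,3) lies in no bag, so the decomposition is invalid.

No — edge (2,3) lies in no bag.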